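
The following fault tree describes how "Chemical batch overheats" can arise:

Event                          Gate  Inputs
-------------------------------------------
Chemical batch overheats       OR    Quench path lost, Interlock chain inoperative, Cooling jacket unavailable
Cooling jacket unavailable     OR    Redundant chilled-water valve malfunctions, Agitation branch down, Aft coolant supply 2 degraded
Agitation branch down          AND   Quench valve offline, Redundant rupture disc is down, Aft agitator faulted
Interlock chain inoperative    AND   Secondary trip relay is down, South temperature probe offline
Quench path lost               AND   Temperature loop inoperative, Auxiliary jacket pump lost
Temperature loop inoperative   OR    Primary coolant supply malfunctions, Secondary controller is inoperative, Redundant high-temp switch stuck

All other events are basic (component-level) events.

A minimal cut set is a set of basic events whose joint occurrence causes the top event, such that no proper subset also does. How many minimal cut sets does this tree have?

Temperature loop inoperative [OR]: union of children's cut sets → 3 cut set(s).
Quench path lost [AND]: one cut set from each child combined → 3 × 1 = 3 cut set(s).
Interlock chain inoperative [AND]: one cut set from each child combined → 1 × 1 = 1 cut set(s).
Agitation branch down [AND]: one cut set from each child combined → 1 × 1 × 1 = 1 cut set(s).
Cooling jacket unavailable [OR]: union of children's cut sets → 3 cut set(s).
Chemical batch overheats [OR]: union of children's cut sets → 7 cut set(s).
Minimal cut sets: {Auxiliary jacket pump lost, Primary coolant supply malfunctions}; {Auxiliary jacket pump lost, Secondary controller is inoperative}; {Auxiliary jacket pump lost, Redundant high-temp switch stuck}; {Secondary trip relay is down, South temperature probe offline}; {Redundant chilled-water valve malfunctions}; {Aft agitator faulted, Quench valve offline, Redundant rupture disc is down}; {Aft coolant supply 2 degraded}.

7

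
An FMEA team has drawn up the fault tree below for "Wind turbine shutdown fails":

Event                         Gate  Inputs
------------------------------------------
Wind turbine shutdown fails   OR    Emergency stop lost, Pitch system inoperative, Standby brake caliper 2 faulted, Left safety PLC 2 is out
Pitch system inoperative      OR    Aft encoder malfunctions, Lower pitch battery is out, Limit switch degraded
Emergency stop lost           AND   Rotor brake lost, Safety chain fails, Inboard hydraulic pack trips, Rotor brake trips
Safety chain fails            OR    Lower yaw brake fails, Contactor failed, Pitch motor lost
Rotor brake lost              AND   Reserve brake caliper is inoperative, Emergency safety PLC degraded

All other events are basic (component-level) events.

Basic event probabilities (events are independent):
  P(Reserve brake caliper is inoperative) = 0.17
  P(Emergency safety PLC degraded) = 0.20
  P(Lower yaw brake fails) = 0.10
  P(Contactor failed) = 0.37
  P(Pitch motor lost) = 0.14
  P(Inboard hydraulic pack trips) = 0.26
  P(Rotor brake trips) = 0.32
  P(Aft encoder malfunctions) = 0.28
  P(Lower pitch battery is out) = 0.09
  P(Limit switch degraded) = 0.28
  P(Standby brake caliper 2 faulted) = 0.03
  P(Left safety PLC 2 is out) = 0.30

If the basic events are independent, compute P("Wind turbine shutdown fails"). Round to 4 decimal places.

0.6802

P(Rotor brake lost) [AND] = 0.17 × 0.20 = 0.034000
P(Safety chain fails) [OR] = 1 − (1−0.10) × (1−0.37) × (1−0.14) = 0.512380
P(Emergency stop lost) [AND] = 0.034000 × 0.512380 × 0.26 × 0.32 = 0.001449
P(Pitch system inoperative) [OR] = 1 − (1−0.28) × (1−0.09) × (1−0.28) = 0.528256
P(Wind turbine shutdown fails) [OR] = 1 − (1−0.001449) × (1−0.528256) × (1−0.03) × (1−0.30) = 0.680150
Rounded to 4 decimal places: P(Wind turbine shutdown fails) ≈ 0.6802.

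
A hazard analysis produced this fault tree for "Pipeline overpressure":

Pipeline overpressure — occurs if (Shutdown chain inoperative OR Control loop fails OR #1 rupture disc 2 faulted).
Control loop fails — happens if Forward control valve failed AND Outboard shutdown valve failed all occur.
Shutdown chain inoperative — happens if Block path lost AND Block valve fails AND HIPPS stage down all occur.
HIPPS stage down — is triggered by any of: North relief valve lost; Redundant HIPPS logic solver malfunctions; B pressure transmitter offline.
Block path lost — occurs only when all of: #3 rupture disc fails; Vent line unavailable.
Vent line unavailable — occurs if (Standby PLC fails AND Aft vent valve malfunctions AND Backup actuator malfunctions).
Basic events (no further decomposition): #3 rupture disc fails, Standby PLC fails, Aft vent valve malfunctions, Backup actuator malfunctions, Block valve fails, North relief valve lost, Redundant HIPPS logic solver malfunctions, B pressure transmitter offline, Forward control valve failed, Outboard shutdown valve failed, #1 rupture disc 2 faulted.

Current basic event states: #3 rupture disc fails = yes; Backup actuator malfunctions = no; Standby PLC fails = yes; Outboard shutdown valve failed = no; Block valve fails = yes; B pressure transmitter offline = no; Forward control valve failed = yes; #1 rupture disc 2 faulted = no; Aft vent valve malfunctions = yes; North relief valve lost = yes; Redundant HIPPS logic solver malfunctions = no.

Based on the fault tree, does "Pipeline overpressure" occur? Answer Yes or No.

No

Vent line unavailable [AND]: Standby PLC fails=occurs, Aft vent valve malfunctions=occurs, Backup actuator malfunctions=not → not all inputs occur → does not occur.
Block path lost [AND]: #3 rupture disc fails=occurs, Vent line unavailable=not → not all inputs occur → does not occur.
HIPPS stage down [OR]: North relief valve lost=occurs, Redundant HIPPS logic solver malfunctions=not, B pressure transmitter offline=not → at least one input occurs → occurs.
Shutdown chain inoperative [AND]: Block path lost=not, Block valve fails=occurs, HIPPS stage down=occurs → not all inputs occur → does not occur.
Control loop fails [AND]: Forward control valve failed=occurs, Outboard shutdown valve failed=not → not all inputs occur → does not occur.
Pipeline overpressure [OR]: Shutdown chain inoperative=not, Control loop fails=not, #1 rupture disc 2 faulted=not → no input occurs → does not occur.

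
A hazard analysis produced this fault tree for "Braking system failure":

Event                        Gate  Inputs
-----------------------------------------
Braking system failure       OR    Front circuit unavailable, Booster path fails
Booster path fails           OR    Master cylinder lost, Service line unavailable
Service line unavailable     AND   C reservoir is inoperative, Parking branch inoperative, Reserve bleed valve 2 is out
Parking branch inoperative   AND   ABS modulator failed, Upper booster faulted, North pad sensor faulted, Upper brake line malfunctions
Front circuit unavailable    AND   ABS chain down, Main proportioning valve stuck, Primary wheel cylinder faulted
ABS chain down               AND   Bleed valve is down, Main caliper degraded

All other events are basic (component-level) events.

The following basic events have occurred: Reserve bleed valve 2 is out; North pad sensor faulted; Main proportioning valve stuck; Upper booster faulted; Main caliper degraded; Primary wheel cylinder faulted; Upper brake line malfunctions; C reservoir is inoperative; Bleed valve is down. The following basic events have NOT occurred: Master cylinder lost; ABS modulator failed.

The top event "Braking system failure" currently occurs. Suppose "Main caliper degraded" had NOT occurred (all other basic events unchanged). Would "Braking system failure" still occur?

No

Counterfactual: set "Main caliper degraded" to not occurred.
ABS chain down [AND]: Bleed valve is down=occurs, Main caliper degraded=not → not all inputs occur → does not occur.
Front circuit unavailable [AND]: ABS chain down=not, Main proportioning valve stuck=occurs, Primary wheel cylinder faulted=occurs → not all inputs occur → does not occur.
Parking branch inoperative [AND]: ABS modulator failed=not, Upper booster faulted=occurs, North pad sensor faulted=occurs, Upper brake line malfunctions=occurs → not all inputs occur → does not occur.
Service line unavailable [AND]: C reservoir is inoperative=occurs, Parking branch inoperative=not, Reserve bleed valve 2 is out=occurs → not all inputs occur → does not occur.
Booster path fails [OR]: Master cylinder lost=not, Service line unavailable=not → no input occurs → does not occur.
Braking system failure [OR]: Front circuit unavailable=not, Booster path fails=not → no input occurs → does not occur.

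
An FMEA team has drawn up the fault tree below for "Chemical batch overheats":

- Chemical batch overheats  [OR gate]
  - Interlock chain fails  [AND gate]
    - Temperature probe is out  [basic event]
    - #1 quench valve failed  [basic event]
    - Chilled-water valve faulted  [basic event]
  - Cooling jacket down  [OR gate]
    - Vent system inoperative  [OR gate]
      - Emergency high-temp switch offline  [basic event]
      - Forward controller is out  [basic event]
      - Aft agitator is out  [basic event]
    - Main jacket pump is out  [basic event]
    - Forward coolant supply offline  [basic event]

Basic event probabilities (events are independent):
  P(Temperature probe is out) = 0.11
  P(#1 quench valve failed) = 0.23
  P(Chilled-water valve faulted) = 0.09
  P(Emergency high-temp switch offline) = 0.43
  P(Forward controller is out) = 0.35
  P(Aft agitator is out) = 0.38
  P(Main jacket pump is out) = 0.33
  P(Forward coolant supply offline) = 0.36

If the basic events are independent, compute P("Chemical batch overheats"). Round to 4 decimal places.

0.9017

P(Interlock chain fails) [AND] = 0.11 × 0.23 × 0.09 = 0.002277
P(Vent system inoperative) [OR] = 1 − (1−0.43) × (1−0.35) × (1−0.38) = 0.770290
P(Cooling jacket down) [OR] = 1 − (1−0.770290) × (1−0.33) × (1−0.36) = 0.901500
P(Chemical batch overheats) [OR] = 1 − (1−0.002277) × (1−0.901500) = 0.901724
Rounded to 4 decimal places: P(Chemical batch overheats) ≈ 0.9017.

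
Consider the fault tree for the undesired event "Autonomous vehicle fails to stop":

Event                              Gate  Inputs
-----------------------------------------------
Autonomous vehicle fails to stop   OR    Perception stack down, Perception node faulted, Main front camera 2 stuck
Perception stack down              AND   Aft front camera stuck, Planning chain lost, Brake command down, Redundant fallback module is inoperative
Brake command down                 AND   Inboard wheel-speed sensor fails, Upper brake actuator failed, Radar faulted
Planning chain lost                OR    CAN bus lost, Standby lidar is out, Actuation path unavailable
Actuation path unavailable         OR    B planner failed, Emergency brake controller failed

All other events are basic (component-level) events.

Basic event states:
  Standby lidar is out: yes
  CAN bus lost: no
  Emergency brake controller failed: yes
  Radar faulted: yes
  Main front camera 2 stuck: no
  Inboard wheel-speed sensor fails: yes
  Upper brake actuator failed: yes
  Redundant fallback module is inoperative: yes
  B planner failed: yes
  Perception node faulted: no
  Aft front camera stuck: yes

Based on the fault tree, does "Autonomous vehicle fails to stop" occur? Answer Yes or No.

Yes

Actuation path unavailable [OR]: B planner failed=occurs, Emergency brake controller failed=occurs → at least one input occurs → occurs.
Planning chain lost [OR]: CAN bus lost=not, Standby lidar is out=occurs, Actuation path unavailable=occurs → at least one input occurs → occurs.
Brake command down [AND]: Inboard wheel-speed sensor fails=occurs, Upper brake actuator failed=occurs, Radar faulted=occurs → all inputs occur → occurs.
Perception stack down [AND]: Aft front camera stuck=occurs, Planning chain lost=occurs, Brake command down=occurs, Redundant fallback module is inoperative=occurs → all inputs occur → occurs.
Autonomous vehicle fails to stop [OR]: Perception stack down=occurs, Perception node faulted=not, Main front camera 2 stuck=not → at least one input occurs → occurs.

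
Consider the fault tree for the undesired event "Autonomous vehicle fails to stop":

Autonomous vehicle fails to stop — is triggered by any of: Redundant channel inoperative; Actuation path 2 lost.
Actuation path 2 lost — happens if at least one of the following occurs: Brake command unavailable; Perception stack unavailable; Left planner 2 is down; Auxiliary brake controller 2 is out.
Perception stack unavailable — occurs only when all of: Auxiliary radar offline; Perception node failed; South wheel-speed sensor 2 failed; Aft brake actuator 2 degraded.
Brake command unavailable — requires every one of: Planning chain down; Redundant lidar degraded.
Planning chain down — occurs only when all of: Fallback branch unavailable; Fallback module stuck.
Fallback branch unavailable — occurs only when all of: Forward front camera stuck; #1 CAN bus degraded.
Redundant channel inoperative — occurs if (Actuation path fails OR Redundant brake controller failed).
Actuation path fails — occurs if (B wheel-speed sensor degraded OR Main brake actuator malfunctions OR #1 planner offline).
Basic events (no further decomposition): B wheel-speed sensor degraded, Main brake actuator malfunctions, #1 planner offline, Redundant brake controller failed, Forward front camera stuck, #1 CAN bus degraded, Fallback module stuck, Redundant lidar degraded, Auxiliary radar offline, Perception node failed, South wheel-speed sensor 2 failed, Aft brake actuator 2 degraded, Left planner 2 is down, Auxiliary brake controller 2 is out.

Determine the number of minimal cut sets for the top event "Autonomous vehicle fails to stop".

8

Actuation path fails [OR]: union of children's cut sets → 3 cut set(s).
Redundant channel inoperative [OR]: union of children's cut sets → 4 cut set(s).
Fallback branch unavailable [AND]: one cut set from each child combined → 1 × 1 = 1 cut set(s).
Planning chain down [AND]: one cut set from each child combined → 1 × 1 = 1 cut set(s).
Brake command unavailable [AND]: one cut set from each child combined → 1 × 1 = 1 cut set(s).
Perception stack unavailable [AND]: one cut set from each child combined → 1 × 1 × 1 × 1 = 1 cut set(s).
Actuation path 2 lost [OR]: union of children's cut sets → 4 cut set(s).
Autonomous vehicle fails to stop [OR]: union of children's cut sets → 8 cut set(s).
Minimal cut sets: {B wheel-speed sensor degraded}; {Main brake actuator malfunctions}; {#1 planner offline}; {Redundant brake controller failed}; {#1 CAN bus degraded, Fallback module stuck, Forward front camera stuck, Redundant lidar degraded}; {Aft brake actuator 2 degraded, Auxiliary radar offline, Perception node failed, South wheel-speed sensor 2 failed}; {Left planner 2 is down}; {Auxiliary brake controller 2 is out}.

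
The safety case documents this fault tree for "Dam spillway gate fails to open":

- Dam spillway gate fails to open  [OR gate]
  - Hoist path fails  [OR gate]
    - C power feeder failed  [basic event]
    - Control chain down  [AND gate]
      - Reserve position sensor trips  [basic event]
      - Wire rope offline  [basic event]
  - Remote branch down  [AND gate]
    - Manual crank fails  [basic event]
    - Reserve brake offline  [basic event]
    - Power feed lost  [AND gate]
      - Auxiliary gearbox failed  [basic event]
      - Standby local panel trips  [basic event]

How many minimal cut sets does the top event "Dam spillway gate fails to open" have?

Control chain down [AND]: one cut set from each child combined → 1 × 1 = 1 cut set(s).
Hoist path fails [OR]: union of children's cut sets → 2 cut set(s).
Power feed lost [AND]: one cut set from each child combined → 1 × 1 = 1 cut set(s).
Remote branch down [AND]: one cut set from each child combined → 1 × 1 × 1 = 1 cut set(s).
Dam spillway gate fails to open [OR]: union of children's cut sets → 3 cut set(s).
Minimal cut sets: {C power feeder failed}; {Reserve position sensor trips, Wire rope offline}; {Auxiliary gearbox failed, Manual crank fails, Reserve brake offline, Standby local panel trips}.

3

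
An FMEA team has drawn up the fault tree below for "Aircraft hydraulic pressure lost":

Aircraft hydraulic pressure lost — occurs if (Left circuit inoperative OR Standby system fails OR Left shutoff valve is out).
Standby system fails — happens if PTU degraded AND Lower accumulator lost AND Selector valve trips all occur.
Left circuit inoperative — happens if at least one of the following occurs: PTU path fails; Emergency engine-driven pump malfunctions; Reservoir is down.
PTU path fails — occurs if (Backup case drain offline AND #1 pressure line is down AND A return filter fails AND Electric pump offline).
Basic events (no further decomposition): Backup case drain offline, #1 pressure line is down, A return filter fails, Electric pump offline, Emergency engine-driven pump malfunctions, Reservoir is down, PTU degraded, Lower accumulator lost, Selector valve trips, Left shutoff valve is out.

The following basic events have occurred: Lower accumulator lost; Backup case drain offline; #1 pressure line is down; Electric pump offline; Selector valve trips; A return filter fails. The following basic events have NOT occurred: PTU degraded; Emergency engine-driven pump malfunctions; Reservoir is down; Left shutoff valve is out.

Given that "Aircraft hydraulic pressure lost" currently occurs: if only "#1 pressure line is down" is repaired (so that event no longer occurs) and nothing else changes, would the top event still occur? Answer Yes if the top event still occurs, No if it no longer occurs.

Counterfactual: set "#1 pressure line is down" to not occurred.
PTU path fails [AND]: Backup case drain offline=occurs, #1 pressure line is down=not, A return filter fails=occurs, Electric pump offline=occurs → not all inputs occur → does not occur.
Left circuit inoperative [OR]: PTU path fails=not, Emergency engine-driven pump malfunctions=not, Reservoir is down=not → no input occurs → does not occur.
Standby system fails [AND]: PTU degraded=not, Lower accumulator lost=occurs, Selector valve trips=occurs → not all inputs occur → does not occur.
Aircraft hydraulic pressure lost [OR]: Left circuit inoperative=not, Standby system fails=not, Left shutoff valve is out=not → no input occurs → does not occur.

No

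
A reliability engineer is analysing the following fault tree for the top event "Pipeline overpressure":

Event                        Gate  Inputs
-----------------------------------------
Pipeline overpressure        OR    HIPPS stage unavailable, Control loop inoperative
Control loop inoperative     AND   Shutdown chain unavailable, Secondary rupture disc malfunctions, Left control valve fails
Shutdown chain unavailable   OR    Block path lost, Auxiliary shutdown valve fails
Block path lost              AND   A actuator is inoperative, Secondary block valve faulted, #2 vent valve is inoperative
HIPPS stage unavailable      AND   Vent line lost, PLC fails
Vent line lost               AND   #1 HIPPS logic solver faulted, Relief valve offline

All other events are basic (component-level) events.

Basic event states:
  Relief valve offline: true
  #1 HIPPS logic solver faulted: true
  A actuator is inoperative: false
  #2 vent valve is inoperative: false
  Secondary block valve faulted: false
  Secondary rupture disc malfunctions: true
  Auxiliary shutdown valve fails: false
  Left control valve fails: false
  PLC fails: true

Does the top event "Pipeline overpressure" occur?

Vent line lost [AND]: #1 HIPPS logic solver faulted=occurs, Relief valve offline=occurs → all inputs occur → occurs.
HIPPS stage unavailable [AND]: Vent line lost=occurs, PLC fails=occurs → all inputs occur → occurs.
Block path lost [AND]: A actuator is inoperative=not, Secondary block valve faulted=not, #2 vent valve is inoperative=not → not all inputs occur → does not occur.
Shutdown chain unavailable [OR]: Block path lost=not, Auxiliary shutdown valve fails=not → no input occurs → does not occur.
Control loop inoperative [AND]: Shutdown chain unavailable=not, Secondary rupture disc malfunctions=occurs, Left control valve fails=not → not all inputs occur → does not occur.
Pipeline overpressure [OR]: HIPPS stage unavailable=occurs, Control loop inoperative=not → at least one input occurs → occurs.

Yes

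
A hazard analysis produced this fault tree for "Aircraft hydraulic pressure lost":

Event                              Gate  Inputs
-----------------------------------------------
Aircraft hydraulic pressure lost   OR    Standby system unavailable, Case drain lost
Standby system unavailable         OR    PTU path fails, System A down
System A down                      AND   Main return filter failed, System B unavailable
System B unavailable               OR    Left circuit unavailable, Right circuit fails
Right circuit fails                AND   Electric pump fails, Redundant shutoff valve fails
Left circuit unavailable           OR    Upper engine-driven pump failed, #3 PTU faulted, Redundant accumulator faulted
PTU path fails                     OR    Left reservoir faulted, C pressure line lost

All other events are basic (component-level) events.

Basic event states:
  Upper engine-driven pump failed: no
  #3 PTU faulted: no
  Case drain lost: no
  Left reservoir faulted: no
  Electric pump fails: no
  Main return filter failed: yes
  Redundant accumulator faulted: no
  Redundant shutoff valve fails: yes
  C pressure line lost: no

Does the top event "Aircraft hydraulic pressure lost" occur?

No

PTU path fails [OR]: Left reservoir faulted=not, C pressure line lost=not → no input occurs → does not occur.
Left circuit unavailable [OR]: Upper engine-driven pump failed=not, #3 PTU faulted=not, Redundant accumulator faulted=not → no input occurs → does not occur.
Right circuit fails [AND]: Electric pump fails=not, Redundant shutoff valve fails=occurs → not all inputs occur → does not occur.
System B unavailable [OR]: Left circuit unavailable=not, Right circuit fails=not → no input occurs → does not occur.
System A down [AND]: Main return filter failed=occurs, System B unavailable=not → not all inputs occur → does not occur.
Standby system unavailable [OR]: PTU path fails=not, System A down=not → no input occurs → does not occur.
Aircraft hydraulic pressure lost [OR]: Standby system unavailable=not, Case drain lost=not → no input occurs → does not occur.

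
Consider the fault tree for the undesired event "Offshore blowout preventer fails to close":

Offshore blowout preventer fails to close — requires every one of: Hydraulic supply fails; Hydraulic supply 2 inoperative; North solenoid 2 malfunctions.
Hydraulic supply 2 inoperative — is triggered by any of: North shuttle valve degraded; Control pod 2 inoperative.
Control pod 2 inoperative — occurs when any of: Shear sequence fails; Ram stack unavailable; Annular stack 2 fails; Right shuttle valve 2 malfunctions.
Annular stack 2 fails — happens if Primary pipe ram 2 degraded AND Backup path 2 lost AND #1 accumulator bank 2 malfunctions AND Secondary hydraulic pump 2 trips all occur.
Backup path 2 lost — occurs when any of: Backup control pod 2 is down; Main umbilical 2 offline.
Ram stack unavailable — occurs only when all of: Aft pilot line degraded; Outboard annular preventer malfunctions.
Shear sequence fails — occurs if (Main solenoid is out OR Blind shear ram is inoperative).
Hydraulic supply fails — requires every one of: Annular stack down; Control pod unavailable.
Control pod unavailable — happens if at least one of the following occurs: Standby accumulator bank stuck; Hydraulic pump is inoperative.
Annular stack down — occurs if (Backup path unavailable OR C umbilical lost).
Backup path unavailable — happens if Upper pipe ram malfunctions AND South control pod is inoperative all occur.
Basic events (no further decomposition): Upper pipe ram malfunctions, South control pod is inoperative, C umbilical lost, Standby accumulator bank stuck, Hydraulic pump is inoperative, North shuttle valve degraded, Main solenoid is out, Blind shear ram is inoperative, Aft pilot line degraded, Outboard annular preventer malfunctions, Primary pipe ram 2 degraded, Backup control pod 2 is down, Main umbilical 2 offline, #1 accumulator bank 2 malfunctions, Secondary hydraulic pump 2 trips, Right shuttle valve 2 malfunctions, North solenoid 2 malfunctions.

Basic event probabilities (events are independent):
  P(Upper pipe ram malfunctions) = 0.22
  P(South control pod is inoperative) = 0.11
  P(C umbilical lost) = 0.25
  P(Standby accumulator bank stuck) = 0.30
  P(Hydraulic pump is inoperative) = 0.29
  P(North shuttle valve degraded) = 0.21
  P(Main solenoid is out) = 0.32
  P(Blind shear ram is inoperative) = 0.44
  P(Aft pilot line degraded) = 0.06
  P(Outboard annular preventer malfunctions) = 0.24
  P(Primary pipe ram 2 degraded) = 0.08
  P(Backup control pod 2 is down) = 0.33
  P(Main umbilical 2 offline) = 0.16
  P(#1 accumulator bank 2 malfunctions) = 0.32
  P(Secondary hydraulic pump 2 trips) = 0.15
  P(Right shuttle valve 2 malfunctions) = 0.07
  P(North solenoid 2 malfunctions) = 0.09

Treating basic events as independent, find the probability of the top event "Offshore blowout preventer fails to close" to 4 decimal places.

0.0088

P(Backup path unavailable) [AND] = 0.22 × 0.11 = 0.024200
P(Annular stack down) [OR] = 1 − (1−0.024200) × (1−0.25) = 0.268150
P(Control pod unavailable) [OR] = 1 − (1−0.30) × (1−0.29) = 0.503000
P(Hydraulic supply fails) [AND] = 0.268150 × 0.503000 = 0.134879
P(Shear sequence fails) [OR] = 1 − (1−0.32) × (1−0.44) = 0.619200
P(Ram stack unavailable) [AND] = 0.06 × 0.24 = 0.014400
P(Backup path 2 lost) [OR] = 1 − (1−0.33) × (1−0.16) = 0.437200
P(Annular stack 2 fails) [AND] = 0.08 × 0.437200 × 0.32 × 0.15 = 0.001679
P(Control pod 2 inoperative) [OR] = 1 − (1−0.619200) × (1−0.014400) × (1−0.001679) × (1−0.07) = 0.651542
P(Hydraulic supply 2 inoperative) [OR] = 1 − (1−0.21) × (1−0.651542) = 0.724718
P(Offshore blowout preventer fails to close) [AND] = 0.134879 × 0.724718 × 0.09 = 0.008797
Rounded to 4 decimal places: P(Offshore blowout preventer fails to close) ≈ 0.0088.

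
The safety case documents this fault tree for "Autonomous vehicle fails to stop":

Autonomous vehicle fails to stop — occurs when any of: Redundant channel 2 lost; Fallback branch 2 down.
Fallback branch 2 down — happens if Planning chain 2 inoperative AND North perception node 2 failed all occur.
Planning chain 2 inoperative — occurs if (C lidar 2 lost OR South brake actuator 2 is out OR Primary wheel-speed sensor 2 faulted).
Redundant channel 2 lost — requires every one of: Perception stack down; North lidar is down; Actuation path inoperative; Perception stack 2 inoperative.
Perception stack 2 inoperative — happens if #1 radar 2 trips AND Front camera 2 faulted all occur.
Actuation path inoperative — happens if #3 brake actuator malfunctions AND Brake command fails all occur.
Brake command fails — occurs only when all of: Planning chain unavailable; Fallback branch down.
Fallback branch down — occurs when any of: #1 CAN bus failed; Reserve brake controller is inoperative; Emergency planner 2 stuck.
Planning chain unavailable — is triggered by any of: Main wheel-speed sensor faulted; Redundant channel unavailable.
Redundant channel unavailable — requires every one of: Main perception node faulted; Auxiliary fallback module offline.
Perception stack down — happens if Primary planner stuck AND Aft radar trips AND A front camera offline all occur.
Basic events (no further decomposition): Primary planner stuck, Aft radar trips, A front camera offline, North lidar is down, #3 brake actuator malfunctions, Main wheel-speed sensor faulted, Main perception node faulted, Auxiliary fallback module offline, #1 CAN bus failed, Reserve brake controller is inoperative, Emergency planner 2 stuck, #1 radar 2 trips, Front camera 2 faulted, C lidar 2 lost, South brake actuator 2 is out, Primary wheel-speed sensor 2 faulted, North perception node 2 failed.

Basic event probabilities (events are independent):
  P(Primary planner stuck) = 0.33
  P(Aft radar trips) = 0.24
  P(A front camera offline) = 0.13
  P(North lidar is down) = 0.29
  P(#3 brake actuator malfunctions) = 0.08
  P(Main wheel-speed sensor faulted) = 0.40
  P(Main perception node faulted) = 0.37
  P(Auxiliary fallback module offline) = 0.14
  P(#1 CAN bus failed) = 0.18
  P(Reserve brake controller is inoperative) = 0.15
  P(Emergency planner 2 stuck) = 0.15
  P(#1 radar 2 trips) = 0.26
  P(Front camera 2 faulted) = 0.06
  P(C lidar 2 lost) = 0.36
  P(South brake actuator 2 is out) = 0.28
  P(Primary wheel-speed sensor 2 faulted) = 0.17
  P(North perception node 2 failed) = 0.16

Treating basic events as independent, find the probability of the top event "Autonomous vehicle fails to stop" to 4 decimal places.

P(Perception stack down) [AND] = 0.33 × 0.24 × 0.13 = 0.010296
P(Redundant channel unavailable) [AND] = 0.37 × 0.14 = 0.051800
P(Planning chain unavailable) [OR] = 1 − (1−0.40) × (1−0.051800) = 0.431080
P(Fallback branch down) [OR] = 1 − (1−0.18) × (1−0.15) × (1−0.15) = 0.407550
P(Brake command fails) [AND] = 0.431080 × 0.407550 = 0.175687
P(Actuation path inoperative) [AND] = 0.08 × 0.175687 = 0.014055
P(Perception stack 2 inoperative) [AND] = 0.26 × 0.06 = 0.015600
P(Redundant channel 2 lost) [AND] = 0.010296 × 0.29 × 0.014055 × 0.015600 = 0.000001
P(Planning chain 2 inoperative) [OR] = 1 − (1−0.36) × (1−0.28) × (1−0.17) = 0.617536
P(Fallback branch 2 down) [AND] = 0.617536 × 0.16 = 0.098806
P(Autonomous vehicle fails to stop) [OR] = 1 − (1−0.000001) × (1−0.098806) = 0.098807
Rounded to 4 decimal places: P(Autonomous vehicle fails to stop) ≈ 0.0988.

0.0988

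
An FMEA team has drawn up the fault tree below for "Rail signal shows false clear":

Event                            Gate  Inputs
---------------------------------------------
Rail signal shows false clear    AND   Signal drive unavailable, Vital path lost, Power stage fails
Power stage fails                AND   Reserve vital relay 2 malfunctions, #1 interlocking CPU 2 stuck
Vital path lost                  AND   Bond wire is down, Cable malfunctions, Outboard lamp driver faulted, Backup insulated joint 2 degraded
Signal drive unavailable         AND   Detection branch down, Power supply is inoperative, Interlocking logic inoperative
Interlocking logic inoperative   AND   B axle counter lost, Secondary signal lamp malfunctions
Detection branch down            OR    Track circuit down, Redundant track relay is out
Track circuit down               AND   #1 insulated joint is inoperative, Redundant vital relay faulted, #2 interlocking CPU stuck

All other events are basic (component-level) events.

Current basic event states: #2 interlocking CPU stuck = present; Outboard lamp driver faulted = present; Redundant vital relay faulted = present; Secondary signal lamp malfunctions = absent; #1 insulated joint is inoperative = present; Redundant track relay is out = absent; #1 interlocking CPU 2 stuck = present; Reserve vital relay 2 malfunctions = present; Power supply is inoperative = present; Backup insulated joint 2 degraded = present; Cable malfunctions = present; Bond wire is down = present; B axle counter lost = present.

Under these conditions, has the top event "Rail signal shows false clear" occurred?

Track circuit down [AND]: #1 insulated joint is inoperative=occurs, Redundant vital relay faulted=occurs, #2 interlocking CPU stuck=occurs → all inputs occur → occurs.
Detection branch down [OR]: Track circuit down=occurs, Redundant track relay is out=not → at least one input occurs → occurs.
Interlocking logic inoperative [AND]: B axle counter lost=occurs, Secondary signal lamp malfunctions=not → not all inputs occur → does not occur.
Signal drive unavailable [AND]: Detection branch down=occurs, Power supply is inoperative=occurs, Interlocking logic inoperative=not → not all inputs occur → does not occur.
Vital path lost [AND]: Bond wire is down=occurs, Cable malfunctions=occurs, Outboard lamp driver faulted=occurs, Backup insulated joint 2 degraded=occurs → all inputs occur → occurs.
Power stage fails [AND]: Reserve vital relay 2 malfunctions=occurs, #1 interlocking CPU 2 stuck=occurs → all inputs occur → occurs.
Rail signal shows false clear [AND]: Signal drive unavailable=not, Vital path lost=occurs, Power stage fails=occurs → not all inputs occur → does not occur.

No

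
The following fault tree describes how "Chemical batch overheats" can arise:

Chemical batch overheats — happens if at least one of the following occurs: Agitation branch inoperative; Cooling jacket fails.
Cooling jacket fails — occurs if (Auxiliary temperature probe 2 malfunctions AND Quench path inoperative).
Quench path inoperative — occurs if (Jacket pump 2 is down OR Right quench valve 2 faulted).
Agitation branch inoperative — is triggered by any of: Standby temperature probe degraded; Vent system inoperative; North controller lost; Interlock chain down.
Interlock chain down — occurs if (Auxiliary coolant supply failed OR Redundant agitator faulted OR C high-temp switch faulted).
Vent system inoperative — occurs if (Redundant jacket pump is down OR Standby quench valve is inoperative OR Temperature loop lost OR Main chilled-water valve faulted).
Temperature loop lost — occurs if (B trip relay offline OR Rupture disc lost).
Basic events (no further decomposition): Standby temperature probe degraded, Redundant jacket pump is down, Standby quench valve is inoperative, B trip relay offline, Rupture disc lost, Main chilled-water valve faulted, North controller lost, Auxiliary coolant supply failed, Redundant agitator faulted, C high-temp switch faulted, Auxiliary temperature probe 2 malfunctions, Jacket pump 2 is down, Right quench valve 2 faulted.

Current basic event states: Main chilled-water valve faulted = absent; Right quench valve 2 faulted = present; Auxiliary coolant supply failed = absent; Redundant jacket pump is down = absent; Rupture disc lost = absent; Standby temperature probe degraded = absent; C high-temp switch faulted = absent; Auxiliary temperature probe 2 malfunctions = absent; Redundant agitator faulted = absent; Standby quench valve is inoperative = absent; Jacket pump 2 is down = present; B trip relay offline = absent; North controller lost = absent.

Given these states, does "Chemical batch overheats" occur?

Temperature loop lost [OR]: B trip relay offline=not, Rupture disc lost=not → no input occurs → does not occur.
Vent system inoperative [OR]: Redundant jacket pump is down=not, Standby quench valve is inoperative=not, Temperature loop lost=not, Main chilled-water valve faulted=not → no input occurs → does not occur.
Interlock chain down [OR]: Auxiliary coolant supply failed=not, Redundant agitator faulted=not, C high-temp switch faulted=not → no input occurs → does not occur.
Agitation branch inoperative [OR]: Standby temperature probe degraded=not, Vent system inoperative=not, North controller lost=not, Interlock chain down=not → no input occurs → does not occur.
Quench path inoperative [OR]: Jacket pump 2 is down=occurs, Right quench valve 2 faulted=occurs → at least one input occurs → occurs.
Cooling jacket fails [AND]: Auxiliary temperature probe 2 malfunctions=not, Quench path inoperative=occurs → not all inputs occur → does not occur.
Chemical batch overheats [OR]: Agitation branch inoperative=not, Cooling jacket fails=not → no input occurs → does not occur.

No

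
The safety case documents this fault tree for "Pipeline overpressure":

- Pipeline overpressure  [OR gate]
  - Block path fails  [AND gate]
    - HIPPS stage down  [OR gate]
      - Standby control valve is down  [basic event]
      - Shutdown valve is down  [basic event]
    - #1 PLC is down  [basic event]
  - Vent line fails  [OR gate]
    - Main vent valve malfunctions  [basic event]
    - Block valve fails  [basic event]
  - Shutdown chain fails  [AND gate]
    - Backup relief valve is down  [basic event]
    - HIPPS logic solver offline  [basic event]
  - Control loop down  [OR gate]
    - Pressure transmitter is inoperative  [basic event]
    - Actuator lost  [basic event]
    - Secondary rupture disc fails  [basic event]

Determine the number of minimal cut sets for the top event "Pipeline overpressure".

HIPPS stage down [OR]: union of children's cut sets → 2 cut set(s).
Block path fails [AND]: one cut set from each child combined → 2 × 1 = 2 cut set(s).
Vent line fails [OR]: union of children's cut sets → 2 cut set(s).
Shutdown chain fails [AND]: one cut set from each child combined → 1 × 1 = 1 cut set(s).
Control loop down [OR]: union of children's cut sets → 3 cut set(s).
Pipeline overpressure [OR]: union of children's cut sets → 8 cut set(s).
Minimal cut sets: {#1 PLC is down, Standby control valve is down}; {#1 PLC is down, Shutdown valve is down}; {Main vent valve malfunctions}; {Block valve fails}; {Backup relief valve is down, HIPPS logic solver offline}; {Pressure transmitter is inoperative}; {Actuator lost}; {Secondary rupture disc fails}.

8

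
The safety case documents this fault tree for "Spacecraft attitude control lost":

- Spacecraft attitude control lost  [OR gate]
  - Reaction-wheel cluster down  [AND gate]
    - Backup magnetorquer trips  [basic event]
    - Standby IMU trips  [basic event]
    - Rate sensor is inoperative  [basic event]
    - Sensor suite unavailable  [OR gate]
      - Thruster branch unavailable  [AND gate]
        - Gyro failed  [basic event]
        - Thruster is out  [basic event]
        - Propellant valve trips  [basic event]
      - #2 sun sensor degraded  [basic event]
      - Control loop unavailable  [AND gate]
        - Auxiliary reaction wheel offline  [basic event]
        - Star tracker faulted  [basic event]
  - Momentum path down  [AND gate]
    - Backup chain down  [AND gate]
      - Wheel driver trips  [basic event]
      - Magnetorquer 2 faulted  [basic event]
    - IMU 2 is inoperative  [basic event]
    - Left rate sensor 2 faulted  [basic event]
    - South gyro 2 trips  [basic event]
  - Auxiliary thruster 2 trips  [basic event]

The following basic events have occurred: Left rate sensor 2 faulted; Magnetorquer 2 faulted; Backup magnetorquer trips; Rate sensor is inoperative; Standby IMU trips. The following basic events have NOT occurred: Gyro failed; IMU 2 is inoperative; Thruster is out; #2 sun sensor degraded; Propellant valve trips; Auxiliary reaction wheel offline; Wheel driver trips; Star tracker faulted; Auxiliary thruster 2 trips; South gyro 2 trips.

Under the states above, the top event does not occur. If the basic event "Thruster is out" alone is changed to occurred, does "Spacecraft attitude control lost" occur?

No

Counterfactual: set "Thruster is out" to occurred.
Thruster branch unavailable [AND]: Gyro failed=not, Thruster is out=occurs, Propellant valve trips=not → not all inputs occur → does not occur.
Control loop unavailable [AND]: Auxiliary reaction wheel offline=not, Star tracker faulted=not → not all inputs occur → does not occur.
Sensor suite unavailable [OR]: Thruster branch unavailable=not, #2 sun sensor degraded=not, Control loop unavailable=not → no input occurs → does not occur.
Reaction-wheel cluster down [AND]: Backup magnetorquer trips=occurs, Standby IMU trips=occurs, Rate sensor is inoperative=occurs, Sensor suite unavailable=not → not all inputs occur → does not occur.
Backup chain down [AND]: Wheel driver trips=not, Magnetorquer 2 faulted=occurs → not all inputs occur → does not occur.
Momentum path down [AND]: Backup chain down=not, IMU 2 is inoperative=not, Left rate sensor 2 faulted=occurs, South gyro 2 trips=not → not all inputs occur → does not occur.
Spacecraft attitude control lost [OR]: Reaction-wheel cluster down=not, Momentum path down=not, Auxiliary thruster 2 trips=not → no input occurs → does not occur.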